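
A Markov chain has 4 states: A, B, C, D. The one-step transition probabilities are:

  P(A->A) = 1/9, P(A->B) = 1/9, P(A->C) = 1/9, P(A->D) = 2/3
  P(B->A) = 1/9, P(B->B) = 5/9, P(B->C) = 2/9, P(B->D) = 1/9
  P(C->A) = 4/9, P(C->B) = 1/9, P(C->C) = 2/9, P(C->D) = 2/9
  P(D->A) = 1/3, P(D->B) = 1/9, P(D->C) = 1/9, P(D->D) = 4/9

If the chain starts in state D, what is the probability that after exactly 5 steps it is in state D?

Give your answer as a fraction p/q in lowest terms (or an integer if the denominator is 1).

Computing P^5 by repeated multiplication:
P^1 =
  A: [1/9, 1/9, 1/9, 2/3]
  B: [1/9, 5/9, 2/9, 1/9]
  C: [4/9, 1/9, 2/9, 2/9]
  D: [1/3, 1/9, 1/9, 4/9]
P^2 =
  A: [8/27, 13/81, 11/81, 11/27]
  B: [17/81, 29/81, 16/81, 19/81]
  C: [19/81, 13/81, 4/27, 37/81]
  D: [20/81, 13/81, 11/81, 37/81]
P^3 =
  A: [20/81, 133/729, 35/243, 311/729]
  B: [167/729, 197/729, 14/81, 239/729]
  C: [191/729, 133/729, 106/729, 299/729]
  D: [188/729, 133/729, 35/243, 101/243]
P^4 =
  A: [1666/6561, 1261/6561, 967/6561, 889/2187]
  B: [1585/6561, 1517/6561, 1052/6561, 2407/6561]
  C: [1645/6561, 1261/6561, 968/6561, 2687/6561]
  D: [550/2187, 1261/6561, 967/6561, 2683/6561]
P^5 =
  A: [548/2187, 11605/59049, 8789/59049, 2651/6561]
  B: [14531/59049, 12629/59049, 9130/59049, 22759/59049]
  C: [14839/59049, 11605/59049, 2930/19683, 23815/59049]
  D: [14828/59049, 11605/59049, 8789/59049, 23827/59049]

(P^5)[D -> D] = 23827/59049

Answer: 23827/59049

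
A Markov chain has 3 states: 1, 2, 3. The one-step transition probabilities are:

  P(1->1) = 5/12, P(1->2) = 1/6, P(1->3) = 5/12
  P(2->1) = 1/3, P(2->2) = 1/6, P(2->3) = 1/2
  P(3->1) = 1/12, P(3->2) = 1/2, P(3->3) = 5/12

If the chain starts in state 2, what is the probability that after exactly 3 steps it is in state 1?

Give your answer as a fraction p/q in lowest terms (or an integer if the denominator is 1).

Answer: 53/216

Derivation:
Computing P^3 by repeated multiplication:
P^1 =
  1: [5/12, 1/6, 5/12]
  2: [1/3, 1/6, 1/2]
  3: [1/12, 1/2, 5/12]
P^2 =
  1: [19/72, 11/36, 31/72]
  2: [17/72, 1/3, 31/72]
  3: [17/72, 11/36, 11/24]
P^3 =
  1: [107/432, 67/216, 191/432]
  2: [53/216, 67/216, 4/9]
  3: [103/432, 23/72, 191/432]

(P^3)[2 -> 1] = 53/216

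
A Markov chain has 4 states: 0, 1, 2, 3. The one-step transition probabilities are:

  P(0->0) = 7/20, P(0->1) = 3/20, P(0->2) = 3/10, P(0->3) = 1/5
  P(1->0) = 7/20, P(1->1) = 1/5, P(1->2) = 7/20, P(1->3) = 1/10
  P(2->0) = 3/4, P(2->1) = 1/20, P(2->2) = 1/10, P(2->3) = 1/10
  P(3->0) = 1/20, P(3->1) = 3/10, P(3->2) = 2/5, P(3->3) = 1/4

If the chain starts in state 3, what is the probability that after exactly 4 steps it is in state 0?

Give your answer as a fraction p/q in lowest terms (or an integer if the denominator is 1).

Computing P^4 by repeated multiplication:
P^1 =
  0: [7/20, 3/20, 3/10, 1/5]
  1: [7/20, 1/5, 7/20, 1/10]
  2: [3/4, 1/20, 1/10, 1/10]
  3: [1/20, 3/10, 2/5, 1/4]
P^2 =
  0: [41/100, 63/400, 107/400, 33/200]
  1: [23/50, 7/50, 1/4, 3/20]
  2: [9/25, 63/400, 117/400, 19/100]
  3: [87/200, 13/80, 13/50, 57/400]
P^3 =
  0: [163/400, 1247/8000, 2167/8000, 663/4000]
  1: [81/200, 309/2000, 34/125, 337/2000]
  2: [41/100, 1257/8000, 2147/8000, 329/2000]
  3: [329/800, 307/2000, 2163/8000, 1319/8000]
P^4 =
  0: [3269/8000, 24891/160000, 43231/160000, 13249/80000]
  1: [1633/4000, 779/5000, 10807/40000, 6631/40000]
  2: [51/125, 24911/160000, 43301/160000, 6627/40000]
  3: [6539/16000, 24859/160000, 21607/80000, 26537/160000]

(P^4)[3 -> 0] = 6539/16000

Answer: 6539/16000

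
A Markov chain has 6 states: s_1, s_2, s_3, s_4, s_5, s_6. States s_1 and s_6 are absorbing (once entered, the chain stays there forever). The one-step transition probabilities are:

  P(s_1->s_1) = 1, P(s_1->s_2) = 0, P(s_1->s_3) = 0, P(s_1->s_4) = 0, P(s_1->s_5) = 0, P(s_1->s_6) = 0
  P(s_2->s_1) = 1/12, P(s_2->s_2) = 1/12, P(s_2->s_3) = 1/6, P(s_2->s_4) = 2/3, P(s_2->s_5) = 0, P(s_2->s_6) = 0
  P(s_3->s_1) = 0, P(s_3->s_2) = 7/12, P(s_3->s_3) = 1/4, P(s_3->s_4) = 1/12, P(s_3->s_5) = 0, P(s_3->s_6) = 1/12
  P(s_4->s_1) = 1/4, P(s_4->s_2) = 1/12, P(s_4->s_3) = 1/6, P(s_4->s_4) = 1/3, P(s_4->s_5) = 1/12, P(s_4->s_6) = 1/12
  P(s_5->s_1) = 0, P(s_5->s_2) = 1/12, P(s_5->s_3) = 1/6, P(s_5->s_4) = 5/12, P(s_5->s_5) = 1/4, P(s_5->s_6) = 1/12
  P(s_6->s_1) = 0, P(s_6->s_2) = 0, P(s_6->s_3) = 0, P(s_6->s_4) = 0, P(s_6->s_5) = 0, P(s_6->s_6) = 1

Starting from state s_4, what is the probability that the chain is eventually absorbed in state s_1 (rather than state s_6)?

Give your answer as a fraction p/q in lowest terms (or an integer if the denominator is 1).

Answer: 505/723

Derivation:
Let a_i = P(absorbed in s_1 | start in state i).
Boundary conditions: a_s_1 = 1, a_s_6 = 0.
For each transient state i, a_i = sum_j P(i->j) * a_j:
  a_s_2 = 1/12*a_s_1 + 1/12*a_s_2 + 1/6*a_s_3 + 2/3*a_s_4 + 0*a_s_5 + 0*a_s_6
  a_s_3 = 0*a_s_1 + 7/12*a_s_2 + 1/4*a_s_3 + 1/12*a_s_4 + 0*a_s_5 + 1/12*a_s_6
  a_s_4 = 1/4*a_s_1 + 1/12*a_s_2 + 1/6*a_s_3 + 1/3*a_s_4 + 1/12*a_s_5 + 1/12*a_s_6
  a_s_5 = 0*a_s_1 + 1/12*a_s_2 + 1/6*a_s_3 + 5/12*a_s_4 + 1/4*a_s_5 + 1/12*a_s_6

Substituting a_s_1 = 1 and a_s_6 = 0, rearrange to (I - Q) a = r where r[i] = P(i -> s_1):
  [11/12, -1/6, -2/3, 0] . (a_s_2, a_s_3, a_s_4, a_s_5) = 1/12
  [-7/12, 3/4, -1/12, 0] . (a_s_2, a_s_3, a_s_4, a_s_5) = 0
  [-1/12, -1/6, 2/3, -1/12] . (a_s_2, a_s_3, a_s_4, a_s_5) = 1/4
  [-1/12, -1/6, -5/12, 3/4] . (a_s_2, a_s_3, a_s_4, a_s_5) = 0

Solving yields:
  a_s_2 = 2581/3615
  a_s_3 = 2288/3615
  a_s_4 = 505/723
  a_s_5 = 2198/3615

Starting state is s_4, so the absorption probability is a_s_4 = 505/723.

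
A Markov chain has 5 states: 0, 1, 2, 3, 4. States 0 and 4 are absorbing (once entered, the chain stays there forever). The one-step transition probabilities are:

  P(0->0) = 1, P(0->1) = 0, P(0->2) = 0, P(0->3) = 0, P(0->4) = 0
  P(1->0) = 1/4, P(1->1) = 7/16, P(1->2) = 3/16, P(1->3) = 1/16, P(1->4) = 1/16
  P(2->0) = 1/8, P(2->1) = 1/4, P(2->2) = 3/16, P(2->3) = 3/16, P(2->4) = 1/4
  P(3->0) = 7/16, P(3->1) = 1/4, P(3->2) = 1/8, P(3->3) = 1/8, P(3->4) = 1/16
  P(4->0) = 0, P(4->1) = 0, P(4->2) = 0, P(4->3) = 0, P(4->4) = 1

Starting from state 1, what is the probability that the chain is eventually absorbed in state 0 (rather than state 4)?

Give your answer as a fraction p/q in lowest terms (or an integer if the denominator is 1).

Answer: 43/60

Derivation:
Let a_i = P(absorbed in 0 | start in state i).
Boundary conditions: a_0 = 1, a_4 = 0.
For each transient state i, a_i = sum_j P(i->j) * a_j:
  a_1 = 1/4*a_0 + 7/16*a_1 + 3/16*a_2 + 1/16*a_3 + 1/16*a_4
  a_2 = 1/8*a_0 + 1/4*a_1 + 3/16*a_2 + 3/16*a_3 + 1/4*a_4
  a_3 = 7/16*a_0 + 1/4*a_1 + 1/8*a_2 + 1/8*a_3 + 1/16*a_4

Substituting a_0 = 1 and a_4 = 0, rearrange to (I - Q) a = r where r[i] = P(i -> 0):
  [9/16, -3/16, -1/16] . (a_1, a_2, a_3) = 1/4
  [-1/4, 13/16, -3/16] . (a_1, a_2, a_3) = 1/8
  [-1/4, -1/8, 7/8] . (a_1, a_2, a_3) = 7/16

Solving yields:
  a_1 = 43/60
  a_2 = 733/1320
  a_3 = 69/88

Starting state is 1, so the absorption probability is a_1 = 43/60.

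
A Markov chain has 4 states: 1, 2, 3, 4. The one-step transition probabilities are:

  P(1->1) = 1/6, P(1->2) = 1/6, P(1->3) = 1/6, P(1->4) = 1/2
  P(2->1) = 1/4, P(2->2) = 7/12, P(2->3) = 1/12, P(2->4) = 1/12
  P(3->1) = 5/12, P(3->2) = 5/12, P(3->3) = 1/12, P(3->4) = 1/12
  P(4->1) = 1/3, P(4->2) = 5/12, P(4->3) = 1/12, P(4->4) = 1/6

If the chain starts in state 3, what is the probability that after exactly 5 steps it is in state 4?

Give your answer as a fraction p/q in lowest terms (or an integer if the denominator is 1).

Answer: 13069/62208

Derivation:
Computing P^5 by repeated multiplication:
P^1 =
  1: [1/6, 1/6, 1/6, 1/2]
  2: [1/4, 7/12, 1/12, 1/12]
  3: [5/12, 5/12, 1/12, 1/12]
  4: [1/3, 5/12, 1/12, 1/6]
P^2 =
  1: [11/36, 29/72, 7/72, 7/36]
  2: [1/4, 65/144, 5/48, 7/36]
  3: [17/72, 55/144, 17/144, 19/72]
  4: [1/4, 29/72, 1/9, 17/72]
P^3 =
  1: [37/144, 11/27, 47/432, 49/216]
  2: [227/864, 371/864, 5/48, 11/54]
  3: [235/864, 91/216, 89/864, 11/54]
  4: [77/288, 91/216, 5/48, 179/864]
P^4 =
  1: [17/64, 2179/5184, 181/1728, 1085/5184]
  2: [907/3456, 4381/10368, 1091/10368, 725/3456]
  3: [2711/10368, 4343/10368, 1099/10368, 2215/10368]
  4: [85/324, 4355/10368, 365/3456, 1099/5184]
P^5 =
  1: [8173/31104, 26147/62208, 27/256, 6577/31104]
  2: [8185/31104, 52439/124416, 4363/41472, 2179/10368]
  3: [16403/62208, 52393/124416, 13079/124416, 13069/62208]
  4: [2731/10368, 26195/62208, 409/3888, 4361/20736]

(P^5)[3 -> 4] = 13069/62208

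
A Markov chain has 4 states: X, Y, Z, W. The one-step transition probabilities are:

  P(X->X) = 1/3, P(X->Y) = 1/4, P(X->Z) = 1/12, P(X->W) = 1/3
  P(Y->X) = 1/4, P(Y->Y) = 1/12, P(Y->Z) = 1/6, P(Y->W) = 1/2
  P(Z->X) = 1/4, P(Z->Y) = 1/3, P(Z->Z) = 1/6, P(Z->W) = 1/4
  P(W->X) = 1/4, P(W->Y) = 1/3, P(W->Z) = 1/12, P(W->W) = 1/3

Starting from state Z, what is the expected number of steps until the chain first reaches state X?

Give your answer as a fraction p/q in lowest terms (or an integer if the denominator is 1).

Let h_i = expected steps to first reach X from state i.
Boundary: h_X = 0.
First-step equations for the other states:
  h_Y = 1 + 1/4*h_X + 1/12*h_Y + 1/6*h_Z + 1/2*h_W
  h_Z = 1 + 1/4*h_X + 1/3*h_Y + 1/6*h_Z + 1/4*h_W
  h_W = 1 + 1/4*h_X + 1/3*h_Y + 1/12*h_Z + 1/3*h_W

Substituting h_X = 0 and rearranging gives the linear system (I - Q) h = 1:
  [11/12, -1/6, -1/2] . (h_Y, h_Z, h_W) = 1
  [-1/3, 5/6, -1/4] . (h_Y, h_Z, h_W) = 1
  [-1/3, -1/12, 2/3] . (h_Y, h_Z, h_W) = 1

Solving yields:
  h_Y = 4
  h_Z = 4
  h_W = 4

Starting state is Z, so the expected hitting time is h_Z = 4.

Answer: 4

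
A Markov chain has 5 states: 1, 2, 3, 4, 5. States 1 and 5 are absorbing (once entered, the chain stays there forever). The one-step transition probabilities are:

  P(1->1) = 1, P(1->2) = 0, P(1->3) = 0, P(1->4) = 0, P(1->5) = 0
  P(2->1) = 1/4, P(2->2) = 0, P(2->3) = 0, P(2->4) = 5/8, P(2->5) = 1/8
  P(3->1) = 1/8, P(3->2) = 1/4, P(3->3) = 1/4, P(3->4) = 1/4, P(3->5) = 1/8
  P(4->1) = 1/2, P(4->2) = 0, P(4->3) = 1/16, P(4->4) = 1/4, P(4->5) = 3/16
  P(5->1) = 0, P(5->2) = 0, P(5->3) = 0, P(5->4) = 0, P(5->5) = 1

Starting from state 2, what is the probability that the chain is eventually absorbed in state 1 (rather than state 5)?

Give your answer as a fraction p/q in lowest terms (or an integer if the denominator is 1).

Let a_i = P(absorbed in 1 | start in state i).
Boundary conditions: a_1 = 1, a_5 = 0.
For each transient state i, a_i = sum_j P(i->j) * a_j:
  a_2 = 1/4*a_1 + 0*a_2 + 0*a_3 + 5/8*a_4 + 1/8*a_5
  a_3 = 1/8*a_1 + 1/4*a_2 + 1/4*a_3 + 1/4*a_4 + 1/8*a_5
  a_4 = 1/2*a_1 + 0*a_2 + 1/16*a_3 + 1/4*a_4 + 3/16*a_5

Substituting a_1 = 1 and a_5 = 0, rearrange to (I - Q) a = r where r[i] = P(i -> 1):
  [1, 0, -5/8] . (a_2, a_3, a_4) = 1/4
  [-1/4, 3/4, -1/4] . (a_2, a_3, a_4) = 1/8
  [0, -1/16, 3/4] . (a_2, a_3, a_4) = 1/2

Solving yields:
  a_2 = 7/10
  a_3 = 16/25
  a_4 = 18/25

Starting state is 2, so the absorption probability is a_2 = 7/10.

Answer: 7/10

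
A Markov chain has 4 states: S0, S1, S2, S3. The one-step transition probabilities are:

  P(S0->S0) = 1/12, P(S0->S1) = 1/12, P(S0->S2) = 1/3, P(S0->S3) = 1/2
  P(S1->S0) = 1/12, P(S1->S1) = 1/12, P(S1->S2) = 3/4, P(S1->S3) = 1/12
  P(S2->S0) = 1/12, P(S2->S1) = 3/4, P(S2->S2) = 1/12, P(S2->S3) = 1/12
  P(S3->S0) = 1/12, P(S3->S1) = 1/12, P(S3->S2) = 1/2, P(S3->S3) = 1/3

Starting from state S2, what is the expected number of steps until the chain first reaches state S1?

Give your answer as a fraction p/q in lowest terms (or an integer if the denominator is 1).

Answer: 324/191

Derivation:
Let h_i = expected steps to first reach S1 from state i.
Boundary: h_S1 = 0.
First-step equations for the other states:
  h_S0 = 1 + 1/12*h_S0 + 1/12*h_S1 + 1/3*h_S2 + 1/2*h_S3
  h_S2 = 1 + 1/12*h_S0 + 3/4*h_S1 + 1/12*h_S2 + 1/12*h_S3
  h_S3 = 1 + 1/12*h_S0 + 1/12*h_S1 + 1/2*h_S2 + 1/3*h_S3

Substituting h_S1 = 0 and rearranging gives the linear system (I - Q) h = 1:
  [11/12, -1/3, -1/2] . (h_S0, h_S2, h_S3) = 1
  [-1/12, 11/12, -1/12] . (h_S0, h_S2, h_S3) = 1
  [-1/12, -1/2, 2/3] . (h_S0, h_S2, h_S3) = 1

Solving yields:
  h_S0 = 660/191
  h_S2 = 324/191
  h_S3 = 612/191

Starting state is S2, so the expected hitting time is h_S2 = 324/191.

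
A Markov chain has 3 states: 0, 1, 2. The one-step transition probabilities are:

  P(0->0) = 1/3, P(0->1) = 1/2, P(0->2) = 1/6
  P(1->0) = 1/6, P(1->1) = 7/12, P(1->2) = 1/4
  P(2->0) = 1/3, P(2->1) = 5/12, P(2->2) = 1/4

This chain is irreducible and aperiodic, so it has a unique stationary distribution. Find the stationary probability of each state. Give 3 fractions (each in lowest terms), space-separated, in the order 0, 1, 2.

The stationary distribution satisfies pi = pi * P, i.e.:
  pi_0 = 1/3*pi_0 + 1/6*pi_1 + 1/3*pi_2
  pi_1 = 1/2*pi_0 + 7/12*pi_1 + 5/12*pi_2
  pi_2 = 1/6*pi_0 + 1/4*pi_1 + 1/4*pi_2
with normalization: pi_0 + pi_1 + pi_2 = 1.

Using the first 2 balance equations plus normalization, the linear system A*pi = b is:
  [-2/3, 1/6, 1/3] . pi = 0
  [1/2, -5/12, 5/12] . pi = 0
  [1, 1, 1] . pi = 1

Solving yields:
  pi_0 = 15/61
  pi_1 = 32/61
  pi_2 = 14/61

Verification (pi * P):
  15/61*1/3 + 32/61*1/6 + 14/61*1/3 = 15/61 = pi_0  (ok)
  15/61*1/2 + 32/61*7/12 + 14/61*5/12 = 32/61 = pi_1  (ok)
  15/61*1/6 + 32/61*1/4 + 14/61*1/4 = 14/61 = pi_2  (ok)

Answer: 15/61 32/61 14/61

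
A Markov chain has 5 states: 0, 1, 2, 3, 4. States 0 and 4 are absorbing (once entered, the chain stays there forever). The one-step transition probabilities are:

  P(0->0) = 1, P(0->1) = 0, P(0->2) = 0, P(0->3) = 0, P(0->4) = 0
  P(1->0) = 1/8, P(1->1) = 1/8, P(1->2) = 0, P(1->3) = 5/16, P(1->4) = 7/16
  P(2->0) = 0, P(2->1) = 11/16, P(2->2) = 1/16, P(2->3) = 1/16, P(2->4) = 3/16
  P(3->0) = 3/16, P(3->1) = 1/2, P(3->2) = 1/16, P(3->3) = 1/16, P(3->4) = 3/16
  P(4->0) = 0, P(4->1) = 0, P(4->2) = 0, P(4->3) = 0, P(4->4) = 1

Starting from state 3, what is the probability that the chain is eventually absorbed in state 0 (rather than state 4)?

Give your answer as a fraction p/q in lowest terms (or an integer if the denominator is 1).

Let a_i = P(absorbed in 0 | start in state i).
Boundary conditions: a_0 = 1, a_4 = 0.
For each transient state i, a_i = sum_j P(i->j) * a_j:
  a_1 = 1/8*a_0 + 1/8*a_1 + 0*a_2 + 5/16*a_3 + 7/16*a_4
  a_2 = 0*a_0 + 11/16*a_1 + 1/16*a_2 + 1/16*a_3 + 3/16*a_4
  a_3 = 3/16*a_0 + 1/2*a_1 + 1/16*a_2 + 1/16*a_3 + 3/16*a_4

Substituting a_0 = 1 and a_4 = 0, rearrange to (I - Q) a = r where r[i] = P(i -> 0):
  [7/8, 0, -5/16] . (a_1, a_2, a_3) = 1/8
  [-11/16, 15/16, -1/16] . (a_1, a_2, a_3) = 0
  [-1/2, -1/16, 15/16] . (a_1, a_2, a_3) = 3/16

Solving yields:
  a_1 = 673/2481
  a_2 = 553/2481
  a_3 = 892/2481

Starting state is 3, so the absorption probability is a_3 = 892/2481.

Answer: 892/2481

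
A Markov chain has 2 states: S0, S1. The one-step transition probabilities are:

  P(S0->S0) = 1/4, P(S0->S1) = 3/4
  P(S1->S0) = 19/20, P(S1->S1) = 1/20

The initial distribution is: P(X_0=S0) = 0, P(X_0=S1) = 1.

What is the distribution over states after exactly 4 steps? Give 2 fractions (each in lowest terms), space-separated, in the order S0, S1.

Answer: 8493/20000 11507/20000

Derivation:
Propagating the distribution step by step (d_{t+1} = d_t * P):
d_0 = (S0=0, S1=1)
  d_1[S0] = 0*1/4 + 1*19/20 = 19/20
  d_1[S1] = 0*3/4 + 1*1/20 = 1/20
d_1 = (S0=19/20, S1=1/20)
  d_2[S0] = 19/20*1/4 + 1/20*19/20 = 57/200
  d_2[S1] = 19/20*3/4 + 1/20*1/20 = 143/200
d_2 = (S0=57/200, S1=143/200)
  d_3[S0] = 57/200*1/4 + 143/200*19/20 = 1501/2000
  d_3[S1] = 57/200*3/4 + 143/200*1/20 = 499/2000
d_3 = (S0=1501/2000, S1=499/2000)
  d_4[S0] = 1501/2000*1/4 + 499/2000*19/20 = 8493/20000
  d_4[S1] = 1501/2000*3/4 + 499/2000*1/20 = 11507/20000
d_4 = (S0=8493/20000, S1=11507/20000)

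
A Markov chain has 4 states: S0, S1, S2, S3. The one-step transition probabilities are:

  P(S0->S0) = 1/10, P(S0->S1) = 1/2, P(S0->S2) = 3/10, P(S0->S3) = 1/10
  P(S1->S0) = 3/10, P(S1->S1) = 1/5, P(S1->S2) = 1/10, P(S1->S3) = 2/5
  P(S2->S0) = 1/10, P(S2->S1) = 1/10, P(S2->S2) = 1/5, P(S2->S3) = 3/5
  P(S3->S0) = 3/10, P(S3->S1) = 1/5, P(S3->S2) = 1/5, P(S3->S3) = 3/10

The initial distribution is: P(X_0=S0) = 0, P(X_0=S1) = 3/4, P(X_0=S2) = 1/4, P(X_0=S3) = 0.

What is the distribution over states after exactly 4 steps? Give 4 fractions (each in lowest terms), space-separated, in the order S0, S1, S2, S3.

Propagating the distribution step by step (d_{t+1} = d_t * P):
d_0 = (S0=0, S1=3/4, S2=1/4, S3=0)
  d_1[S0] = 0*1/10 + 3/4*3/10 + 1/4*1/10 + 0*3/10 = 1/4
  d_1[S1] = 0*1/2 + 3/4*1/5 + 1/4*1/10 + 0*1/5 = 7/40
  d_1[S2] = 0*3/10 + 3/4*1/10 + 1/4*1/5 + 0*1/5 = 1/8
  d_1[S3] = 0*1/10 + 3/4*2/5 + 1/4*3/5 + 0*3/10 = 9/20
d_1 = (S0=1/4, S1=7/40, S2=1/8, S3=9/20)
  d_2[S0] = 1/4*1/10 + 7/40*3/10 + 1/8*1/10 + 9/20*3/10 = 9/40
  d_2[S1] = 1/4*1/2 + 7/40*1/5 + 1/8*1/10 + 9/20*1/5 = 21/80
  d_2[S2] = 1/4*3/10 + 7/40*1/10 + 1/8*1/5 + 9/20*1/5 = 83/400
  d_2[S3] = 1/4*1/10 + 7/40*2/5 + 1/8*3/5 + 9/20*3/10 = 61/200
d_2 = (S0=9/40, S1=21/80, S2=83/400, S3=61/200)
  d_3[S0] = 9/40*1/10 + 21/80*3/10 + 83/400*1/10 + 61/200*3/10 = 427/2000
  d_3[S1] = 9/40*1/2 + 21/80*1/5 + 83/400*1/10 + 61/200*1/5 = 987/4000
  d_3[S2] = 9/40*3/10 + 21/80*1/10 + 83/400*1/5 + 61/200*1/5 = 157/800
  d_3[S3] = 9/40*1/10 + 21/80*2/5 + 83/400*3/5 + 61/200*3/10 = 687/2000
d_3 = (S0=427/2000, S1=987/4000, S2=157/800, S3=687/2000)
  d_4[S0] = 427/2000*1/10 + 987/4000*3/10 + 157/800*1/10 + 687/2000*3/10 = 4361/20000
  d_4[S1] = 427/2000*1/2 + 987/4000*1/5 + 157/800*1/10 + 687/2000*1/5 = 9777/40000
  d_4[S2] = 427/2000*3/10 + 987/4000*1/10 + 157/800*1/5 + 687/2000*1/5 = 7867/40000
  d_4[S3] = 427/2000*1/10 + 987/4000*2/5 + 157/800*3/5 + 687/2000*3/10 = 6817/20000
d_4 = (S0=4361/20000, S1=9777/40000, S2=7867/40000, S3=6817/20000)

Answer: 4361/20000 9777/40000 7867/40000 6817/20000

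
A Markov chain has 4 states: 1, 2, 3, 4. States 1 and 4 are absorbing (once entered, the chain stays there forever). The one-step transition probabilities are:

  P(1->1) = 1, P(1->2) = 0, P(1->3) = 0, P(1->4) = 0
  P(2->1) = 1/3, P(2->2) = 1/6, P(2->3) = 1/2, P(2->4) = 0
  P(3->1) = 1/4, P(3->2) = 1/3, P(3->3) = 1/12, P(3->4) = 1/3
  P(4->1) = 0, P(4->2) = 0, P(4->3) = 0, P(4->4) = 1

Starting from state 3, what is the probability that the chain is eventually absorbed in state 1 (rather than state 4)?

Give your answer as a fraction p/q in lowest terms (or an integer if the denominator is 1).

Let a_i = P(absorbed in 1 | start in state i).
Boundary conditions: a_1 = 1, a_4 = 0.
For each transient state i, a_i = sum_j P(i->j) * a_j:
  a_2 = 1/3*a_1 + 1/6*a_2 + 1/2*a_3 + 0*a_4
  a_3 = 1/4*a_1 + 1/3*a_2 + 1/12*a_3 + 1/3*a_4

Substituting a_1 = 1 and a_4 = 0, rearrange to (I - Q) a = r where r[i] = P(i -> 1):
  [5/6, -1/2] . (a_2, a_3) = 1/3
  [-1/3, 11/12] . (a_2, a_3) = 1/4

Solving yields:
  a_2 = 31/43
  a_3 = 23/43

Starting state is 3, so the absorption probability is a_3 = 23/43.

Answer: 23/43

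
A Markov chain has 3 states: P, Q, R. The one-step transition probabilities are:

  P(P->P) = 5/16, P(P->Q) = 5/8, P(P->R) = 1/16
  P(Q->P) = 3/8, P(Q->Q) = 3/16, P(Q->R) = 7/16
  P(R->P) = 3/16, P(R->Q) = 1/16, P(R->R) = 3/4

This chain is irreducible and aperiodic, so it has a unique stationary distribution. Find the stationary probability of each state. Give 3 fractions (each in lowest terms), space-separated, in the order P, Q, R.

The stationary distribution satisfies pi = pi * P, i.e.:
  pi_P = 5/16*pi_P + 3/8*pi_Q + 3/16*pi_R
  pi_Q = 5/8*pi_P + 3/16*pi_Q + 1/16*pi_R
  pi_R = 1/16*pi_P + 7/16*pi_Q + 3/4*pi_R
with normalization: pi_P + pi_Q + pi_R = 1.

Using the first 2 balance equations plus normalization, the linear system A*pi = b is:
  [-11/16, 3/8, 3/16] . pi = 0
  [5/8, -13/16, 1/16] . pi = 0
  [1, 1, 1] . pi = 1

Solving yields:
  pi_P = 45/169
  pi_Q = 41/169
  pi_R = 83/169

Verification (pi * P):
  45/169*5/16 + 41/169*3/8 + 83/169*3/16 = 45/169 = pi_P  (ok)
  45/169*5/8 + 41/169*3/16 + 83/169*1/16 = 41/169 = pi_Q  (ok)
  45/169*1/16 + 41/169*7/16 + 83/169*3/4 = 83/169 = pi_R  (ok)

Answer: 45/169 41/169 83/169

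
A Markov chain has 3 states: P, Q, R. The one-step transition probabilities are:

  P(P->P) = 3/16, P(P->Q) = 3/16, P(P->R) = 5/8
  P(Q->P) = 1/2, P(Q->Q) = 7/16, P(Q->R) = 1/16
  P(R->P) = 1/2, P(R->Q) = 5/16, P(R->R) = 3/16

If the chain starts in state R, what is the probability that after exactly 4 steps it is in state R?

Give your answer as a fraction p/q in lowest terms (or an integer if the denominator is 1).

Answer: 1315/4096

Derivation:
Computing P^4 by repeated multiplication:
P^1 =
  P: [3/16, 3/16, 5/8]
  Q: [1/2, 7/16, 1/16]
  R: [1/2, 5/16, 3/16]
P^2 =
  P: [113/256, 5/16, 63/256]
  Q: [11/32, 39/128, 45/128]
  R: [11/32, 37/128, 47/128]
P^3 =
  P: [1483/4096, 607/2048, 1399/4096]
  Q: [201/512, 315/1024, 307/1024]
  R: [201/512, 313/1024, 309/1024]
P^4 =
  P: [25353/65536, 9971/32768, 20241/65536]
  Q: [3091/8192, 2473/8192, 657/2048]
  R: [3091/8192, 2471/8192, 1315/4096]

(P^4)[R -> R] = 1315/4096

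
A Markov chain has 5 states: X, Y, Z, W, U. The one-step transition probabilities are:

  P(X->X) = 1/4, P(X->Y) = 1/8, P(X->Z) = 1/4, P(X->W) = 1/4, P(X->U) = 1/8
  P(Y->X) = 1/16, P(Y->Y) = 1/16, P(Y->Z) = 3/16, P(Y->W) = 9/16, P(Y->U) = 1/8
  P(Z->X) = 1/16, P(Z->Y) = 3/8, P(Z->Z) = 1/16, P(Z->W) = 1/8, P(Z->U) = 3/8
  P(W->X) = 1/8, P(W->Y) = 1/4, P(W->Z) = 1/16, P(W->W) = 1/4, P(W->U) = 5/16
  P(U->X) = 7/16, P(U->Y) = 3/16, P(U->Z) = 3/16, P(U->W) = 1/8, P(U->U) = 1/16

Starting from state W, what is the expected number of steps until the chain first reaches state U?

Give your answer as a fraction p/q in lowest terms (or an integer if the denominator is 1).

Answer: 33816/8713

Derivation:
Let h_i = expected steps to first reach U from state i.
Boundary: h_U = 0.
First-step equations for the other states:
  h_X = 1 + 1/4*h_X + 1/8*h_Y + 1/4*h_Z + 1/4*h_W + 1/8*h_U
  h_Y = 1 + 1/16*h_X + 1/16*h_Y + 3/16*h_Z + 9/16*h_W + 1/8*h_U
  h_Z = 1 + 1/16*h_X + 3/8*h_Y + 1/16*h_Z + 1/8*h_W + 3/8*h_U
  h_W = 1 + 1/8*h_X + 1/4*h_Y + 1/16*h_Z + 1/4*h_W + 5/16*h_U

Substituting h_U = 0 and rearranging gives the linear system (I - Q) h = 1:
  [3/4, -1/8, -1/4, -1/4] . (h_X, h_Y, h_Z, h_W) = 1
  [-1/16, 15/16, -3/16, -9/16] . (h_X, h_Y, h_Z, h_W) = 1
  [-1/16, -3/8, 15/16, -1/8] . (h_X, h_Y, h_Z, h_W) = 1
  [-1/8, -1/4, -1/16, 3/4] . (h_X, h_Y, h_Z, h_W) = 1

Solving yields:
  h_X = 39968/8713
  h_Y = 38632/8713
  h_Z = 31920/8713
  h_W = 33816/8713

Starting state is W, so the expected hitting time is h_W = 33816/8713.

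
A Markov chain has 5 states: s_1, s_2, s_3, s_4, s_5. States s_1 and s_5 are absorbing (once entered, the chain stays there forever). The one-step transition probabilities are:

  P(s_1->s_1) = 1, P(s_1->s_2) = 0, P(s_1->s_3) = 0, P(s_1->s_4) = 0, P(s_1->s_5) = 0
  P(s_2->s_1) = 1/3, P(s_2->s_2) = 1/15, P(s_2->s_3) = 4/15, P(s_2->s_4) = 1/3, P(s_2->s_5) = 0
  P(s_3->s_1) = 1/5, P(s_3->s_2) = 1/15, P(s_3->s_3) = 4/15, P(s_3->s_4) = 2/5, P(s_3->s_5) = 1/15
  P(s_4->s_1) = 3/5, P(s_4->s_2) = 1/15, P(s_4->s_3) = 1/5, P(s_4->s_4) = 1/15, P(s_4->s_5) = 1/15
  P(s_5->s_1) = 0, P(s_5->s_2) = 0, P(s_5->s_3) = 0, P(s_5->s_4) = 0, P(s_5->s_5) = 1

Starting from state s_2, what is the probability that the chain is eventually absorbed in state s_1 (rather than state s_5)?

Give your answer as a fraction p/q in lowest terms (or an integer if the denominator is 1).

Answer: 802/877

Derivation:
Let a_i = P(absorbed in s_1 | start in state i).
Boundary conditions: a_s_1 = 1, a_s_5 = 0.
For each transient state i, a_i = sum_j P(i->j) * a_j:
  a_s_2 = 1/3*a_s_1 + 1/15*a_s_2 + 4/15*a_s_3 + 1/3*a_s_4 + 0*a_s_5
  a_s_3 = 1/5*a_s_1 + 1/15*a_s_2 + 4/15*a_s_3 + 2/5*a_s_4 + 1/15*a_s_5
  a_s_4 = 3/5*a_s_1 + 1/15*a_s_2 + 1/5*a_s_3 + 1/15*a_s_4 + 1/15*a_s_5

Substituting a_s_1 = 1 and a_s_5 = 0, rearrange to (I - Q) a = r where r[i] = P(i -> s_1):
  [14/15, -4/15, -1/3] . (a_s_2, a_s_3, a_s_4) = 1/3
  [-1/15, 11/15, -2/5] . (a_s_2, a_s_3, a_s_4) = 1/5
  [-1/15, -1/5, 14/15] . (a_s_2, a_s_3, a_s_4) = 3/5

Solving yields:
  a_s_2 = 802/877
  a_s_3 = 737/877
  a_s_4 = 779/877

Starting state is s_2, so the absorption probability is a_s_2 = 802/877.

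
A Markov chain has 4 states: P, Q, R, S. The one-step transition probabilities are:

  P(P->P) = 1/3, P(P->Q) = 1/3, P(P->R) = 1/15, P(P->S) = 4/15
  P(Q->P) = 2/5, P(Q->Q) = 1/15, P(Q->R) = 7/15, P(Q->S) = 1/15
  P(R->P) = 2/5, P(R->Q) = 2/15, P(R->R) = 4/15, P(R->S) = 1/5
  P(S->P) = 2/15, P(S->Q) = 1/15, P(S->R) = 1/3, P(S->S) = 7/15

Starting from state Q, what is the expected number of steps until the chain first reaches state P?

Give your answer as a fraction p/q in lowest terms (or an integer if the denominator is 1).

Let h_i = expected steps to first reach P from state i.
Boundary: h_P = 0.
First-step equations for the other states:
  h_Q = 1 + 2/5*h_P + 1/15*h_Q + 7/15*h_R + 1/15*h_S
  h_R = 1 + 2/5*h_P + 2/15*h_Q + 4/15*h_R + 1/5*h_S
  h_S = 1 + 2/15*h_P + 1/15*h_Q + 1/3*h_R + 7/15*h_S

Substituting h_P = 0 and rearranging gives the linear system (I - Q) h = 1:
  [14/15, -7/15, -1/15] . (h_Q, h_R, h_S) = 1
  [-2/15, 11/15, -1/5] . (h_Q, h_R, h_S) = 1
  [-1/15, -1/3, 8/15] . (h_Q, h_R, h_S) = 1

Solving yields:
  h_Q = 1245/434
  h_R = 1305/434
  h_S = 255/62

Starting state is Q, so the expected hitting time is h_Q = 1245/434.

Answer: 1245/434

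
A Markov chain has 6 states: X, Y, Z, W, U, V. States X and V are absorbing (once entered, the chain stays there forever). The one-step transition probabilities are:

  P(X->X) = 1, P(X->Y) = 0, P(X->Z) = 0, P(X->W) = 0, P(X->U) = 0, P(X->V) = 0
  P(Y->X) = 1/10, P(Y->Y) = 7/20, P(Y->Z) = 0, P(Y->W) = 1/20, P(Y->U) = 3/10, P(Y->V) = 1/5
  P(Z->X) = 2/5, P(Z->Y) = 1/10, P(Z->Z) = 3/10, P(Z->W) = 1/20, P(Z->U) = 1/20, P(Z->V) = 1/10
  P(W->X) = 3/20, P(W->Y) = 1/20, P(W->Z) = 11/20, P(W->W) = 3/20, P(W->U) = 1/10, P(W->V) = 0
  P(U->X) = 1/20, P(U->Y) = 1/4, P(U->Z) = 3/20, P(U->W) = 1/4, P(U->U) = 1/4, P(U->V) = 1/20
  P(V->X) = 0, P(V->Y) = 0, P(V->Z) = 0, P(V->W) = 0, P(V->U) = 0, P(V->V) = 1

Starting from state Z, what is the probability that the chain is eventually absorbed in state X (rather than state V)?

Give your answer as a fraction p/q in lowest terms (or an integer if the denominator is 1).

Answer: 4721/6345

Derivation:
Let a_i = P(absorbed in X | start in state i).
Boundary conditions: a_X = 1, a_V = 0.
For each transient state i, a_i = sum_j P(i->j) * a_j:
  a_Y = 1/10*a_X + 7/20*a_Y + 0*a_Z + 1/20*a_W + 3/10*a_U + 1/5*a_V
  a_Z = 2/5*a_X + 1/10*a_Y + 3/10*a_Z + 1/20*a_W + 1/20*a_U + 1/10*a_V
  a_W = 3/20*a_X + 1/20*a_Y + 11/20*a_Z + 3/20*a_W + 1/10*a_U + 0*a_V
  a_U = 1/20*a_X + 1/4*a_Y + 3/20*a_Z + 1/4*a_W + 1/4*a_U + 1/20*a_V

Substituting a_X = 1 and a_V = 0, rearrange to (I - Q) a = r where r[i] = P(i -> X):
  [13/20, 0, -1/20, -3/10] . (a_Y, a_Z, a_W, a_U) = 1/10
  [-1/10, 7/10, -1/20, -1/20] . (a_Y, a_Z, a_W, a_U) = 2/5
  [-1/20, -11/20, 17/20, -1/10] . (a_Y, a_Z, a_W, a_U) = 3/20
  [-1/4, -3/20, -1/4, 3/4] . (a_Y, a_Z, a_W, a_U) = 1/20

Solving yields:
  a_Y = 5366/10575
  a_Z = 4721/6345
  a_W = 8068/10575
  a_U = 4054/6345

Starting state is Z, so the absorption probability is a_Z = 4721/6345.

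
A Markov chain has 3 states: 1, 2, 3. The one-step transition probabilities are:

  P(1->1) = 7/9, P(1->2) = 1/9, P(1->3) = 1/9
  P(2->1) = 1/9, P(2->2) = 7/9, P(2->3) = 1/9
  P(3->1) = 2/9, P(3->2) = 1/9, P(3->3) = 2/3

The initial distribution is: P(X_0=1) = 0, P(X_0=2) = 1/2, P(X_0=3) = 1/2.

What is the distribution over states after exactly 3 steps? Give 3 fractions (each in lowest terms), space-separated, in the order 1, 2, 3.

Propagating the distribution step by step (d_{t+1} = d_t * P):
d_0 = (1=0, 2=1/2, 3=1/2)
  d_1[1] = 0*7/9 + 1/2*1/9 + 1/2*2/9 = 1/6
  d_1[2] = 0*1/9 + 1/2*7/9 + 1/2*1/9 = 4/9
  d_1[3] = 0*1/9 + 1/2*1/9 + 1/2*2/3 = 7/18
d_1 = (1=1/6, 2=4/9, 3=7/18)
  d_2[1] = 1/6*7/9 + 4/9*1/9 + 7/18*2/9 = 43/162
  d_2[2] = 1/6*1/9 + 4/9*7/9 + 7/18*1/9 = 11/27
  d_2[3] = 1/6*1/9 + 4/9*1/9 + 7/18*2/3 = 53/162
d_2 = (1=43/162, 2=11/27, 3=53/162)
  d_3[1] = 43/162*7/9 + 11/27*1/9 + 53/162*2/9 = 473/1458
  d_3[2] = 43/162*1/9 + 11/27*7/9 + 53/162*1/9 = 31/81
  d_3[3] = 43/162*1/9 + 11/27*1/9 + 53/162*2/3 = 427/1458
d_3 = (1=473/1458, 2=31/81, 3=427/1458)

Answer: 473/1458 31/81 427/1458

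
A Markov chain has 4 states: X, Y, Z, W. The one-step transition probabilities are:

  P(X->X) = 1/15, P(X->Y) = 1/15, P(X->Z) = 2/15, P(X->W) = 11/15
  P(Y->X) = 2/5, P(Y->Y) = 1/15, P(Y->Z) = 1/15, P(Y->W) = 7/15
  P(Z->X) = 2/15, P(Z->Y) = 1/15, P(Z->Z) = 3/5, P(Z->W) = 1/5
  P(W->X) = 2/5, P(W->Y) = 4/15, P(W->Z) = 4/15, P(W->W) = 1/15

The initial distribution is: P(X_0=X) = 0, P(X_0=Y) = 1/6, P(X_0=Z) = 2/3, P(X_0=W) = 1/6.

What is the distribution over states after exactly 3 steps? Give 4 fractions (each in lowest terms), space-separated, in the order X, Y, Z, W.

Propagating the distribution step by step (d_{t+1} = d_t * P):
d_0 = (X=0, Y=1/6, Z=2/3, W=1/6)
  d_1[X] = 0*1/15 + 1/6*2/5 + 2/3*2/15 + 1/6*2/5 = 2/9
  d_1[Y] = 0*1/15 + 1/6*1/15 + 2/3*1/15 + 1/6*4/15 = 1/10
  d_1[Z] = 0*2/15 + 1/6*1/15 + 2/3*3/5 + 1/6*4/15 = 41/90
  d_1[W] = 0*11/15 + 1/6*7/15 + 2/3*1/5 + 1/6*1/15 = 2/9
d_1 = (X=2/9, Y=1/10, Z=41/90, W=2/9)
  d_2[X] = 2/9*1/15 + 1/10*2/5 + 41/90*2/15 + 2/9*2/5 = 46/225
  d_2[Y] = 2/9*1/15 + 1/10*1/15 + 41/90*1/15 + 2/9*4/15 = 1/9
  d_2[Z] = 2/9*2/15 + 1/10*1/15 + 41/90*3/5 + 2/9*4/15 = 83/225
  d_2[W] = 2/9*11/15 + 1/10*7/15 + 41/90*1/5 + 2/9*1/15 = 71/225
d_2 = (X=46/225, Y=1/9, Z=83/225, W=71/225)
  d_3[X] = 46/225*1/15 + 1/9*2/5 + 83/225*2/15 + 71/225*2/5 = 788/3375
  d_3[Y] = 46/225*1/15 + 1/9*1/15 + 83/225*1/15 + 71/225*4/15 = 146/1125
  d_3[Z] = 46/225*2/15 + 1/9*1/15 + 83/225*3/5 + 71/225*4/15 = 1148/3375
  d_3[W] = 46/225*11/15 + 1/9*7/15 + 83/225*1/5 + 71/225*1/15 = 1001/3375
d_3 = (X=788/3375, Y=146/1125, Z=1148/3375, W=1001/3375)

Answer: 788/3375 146/1125 1148/3375 1001/3375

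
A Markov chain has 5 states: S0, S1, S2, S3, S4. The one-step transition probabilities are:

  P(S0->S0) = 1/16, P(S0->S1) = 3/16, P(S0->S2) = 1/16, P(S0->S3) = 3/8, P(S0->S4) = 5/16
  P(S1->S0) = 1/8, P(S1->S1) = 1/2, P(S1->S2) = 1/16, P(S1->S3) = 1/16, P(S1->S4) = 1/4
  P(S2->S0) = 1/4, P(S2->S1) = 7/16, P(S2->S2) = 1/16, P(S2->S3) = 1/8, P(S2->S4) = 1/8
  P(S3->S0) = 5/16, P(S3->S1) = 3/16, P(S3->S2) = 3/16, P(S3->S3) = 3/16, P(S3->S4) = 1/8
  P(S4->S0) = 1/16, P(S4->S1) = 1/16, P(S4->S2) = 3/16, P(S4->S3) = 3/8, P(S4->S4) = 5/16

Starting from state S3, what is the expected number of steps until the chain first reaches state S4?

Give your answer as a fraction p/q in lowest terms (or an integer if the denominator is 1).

Answer: 9312/1873

Derivation:
Let h_i = expected steps to first reach S4 from state i.
Boundary: h_S4 = 0.
First-step equations for the other states:
  h_S0 = 1 + 1/16*h_S0 + 3/16*h_S1 + 1/16*h_S2 + 3/8*h_S3 + 5/16*h_S4
  h_S1 = 1 + 1/8*h_S0 + 1/2*h_S1 + 1/16*h_S2 + 1/16*h_S3 + 1/4*h_S4
  h_S2 = 1 + 1/4*h_S0 + 7/16*h_S1 + 1/16*h_S2 + 1/8*h_S3 + 1/8*h_S4
  h_S3 = 1 + 5/16*h_S0 + 3/16*h_S1 + 3/16*h_S2 + 3/16*h_S3 + 1/8*h_S4

Substituting h_S4 = 0 and rearranging gives the linear system (I - Q) h = 1:
  [15/16, -3/16, -1/16, -3/8] . (h_S0, h_S1, h_S2, h_S3) = 1
  [-1/8, 1/2, -1/16, -1/16] . (h_S0, h_S1, h_S2, h_S3) = 1
  [-1/4, -7/16, 15/16, -1/8] . (h_S0, h_S1, h_S2, h_S3) = 1
  [-5/16, -3/16, -3/16, 13/16] . (h_S0, h_S1, h_S2, h_S3) = 1

Solving yields:
  h_S0 = 7936/1873
  h_S1 = 8032/1873
  h_S2 = 9104/1873
  h_S3 = 9312/1873

Starting state is S3, so the expected hitting time is h_S3 = 9312/1873.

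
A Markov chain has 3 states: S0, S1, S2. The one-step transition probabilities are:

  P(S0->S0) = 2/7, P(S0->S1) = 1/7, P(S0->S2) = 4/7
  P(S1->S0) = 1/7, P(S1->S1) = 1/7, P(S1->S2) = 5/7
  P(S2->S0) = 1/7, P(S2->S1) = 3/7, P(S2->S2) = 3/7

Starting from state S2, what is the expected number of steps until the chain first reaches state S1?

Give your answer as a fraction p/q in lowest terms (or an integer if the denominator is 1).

Let h_i = expected steps to first reach S1 from state i.
Boundary: h_S1 = 0.
First-step equations for the other states:
  h_S0 = 1 + 2/7*h_S0 + 1/7*h_S1 + 4/7*h_S2
  h_S2 = 1 + 1/7*h_S0 + 3/7*h_S1 + 3/7*h_S2

Substituting h_S1 = 0 and rearranging gives the linear system (I - Q) h = 1:
  [5/7, -4/7] . (h_S0, h_S2) = 1
  [-1/7, 4/7] . (h_S0, h_S2) = 1

Solving yields:
  h_S0 = 7/2
  h_S2 = 21/8

Starting state is S2, so the expected hitting time is h_S2 = 21/8.

Answer: 21/8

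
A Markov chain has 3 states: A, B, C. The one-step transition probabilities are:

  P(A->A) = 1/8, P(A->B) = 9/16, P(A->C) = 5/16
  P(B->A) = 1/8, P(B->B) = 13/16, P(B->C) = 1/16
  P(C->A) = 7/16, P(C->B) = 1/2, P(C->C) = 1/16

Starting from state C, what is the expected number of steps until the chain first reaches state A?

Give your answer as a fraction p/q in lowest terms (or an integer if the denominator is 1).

Answer: 176/37

Derivation:
Let h_i = expected steps to first reach A from state i.
Boundary: h_A = 0.
First-step equations for the other states:
  h_B = 1 + 1/8*h_A + 13/16*h_B + 1/16*h_C
  h_C = 1 + 7/16*h_A + 1/2*h_B + 1/16*h_C

Substituting h_A = 0 and rearranging gives the linear system (I - Q) h = 1:
  [3/16, -1/16] . (h_B, h_C) = 1
  [-1/2, 15/16] . (h_B, h_C) = 1

Solving yields:
  h_B = 256/37
  h_C = 176/37

Starting state is C, so the expected hitting time is h_C = 176/37.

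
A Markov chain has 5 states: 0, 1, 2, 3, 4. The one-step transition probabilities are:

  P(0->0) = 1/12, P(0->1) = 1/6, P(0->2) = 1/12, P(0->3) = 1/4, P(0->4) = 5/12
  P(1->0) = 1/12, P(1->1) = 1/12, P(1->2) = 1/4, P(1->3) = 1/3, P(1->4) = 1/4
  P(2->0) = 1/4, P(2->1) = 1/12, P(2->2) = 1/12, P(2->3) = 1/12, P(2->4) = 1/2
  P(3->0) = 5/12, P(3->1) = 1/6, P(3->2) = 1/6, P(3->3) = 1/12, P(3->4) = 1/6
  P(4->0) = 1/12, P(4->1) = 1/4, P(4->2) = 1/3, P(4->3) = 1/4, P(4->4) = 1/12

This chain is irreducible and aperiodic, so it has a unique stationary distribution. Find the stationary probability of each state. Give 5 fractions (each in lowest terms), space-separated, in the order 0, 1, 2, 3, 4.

Answer: 6407/35286 2815/17643 6821/35286 6989/35286 9439/35286

Derivation:
The stationary distribution satisfies pi = pi * P, i.e.:
  pi_0 = 1/12*pi_0 + 1/12*pi_1 + 1/4*pi_2 + 5/12*pi_3 + 1/12*pi_4
  pi_1 = 1/6*pi_0 + 1/12*pi_1 + 1/12*pi_2 + 1/6*pi_3 + 1/4*pi_4
  pi_2 = 1/12*pi_0 + 1/4*pi_1 + 1/12*pi_2 + 1/6*pi_3 + 1/3*pi_4
  pi_3 = 1/4*pi_0 + 1/3*pi_1 + 1/12*pi_2 + 1/12*pi_3 + 1/4*pi_4
  pi_4 = 5/12*pi_0 + 1/4*pi_1 + 1/2*pi_2 + 1/6*pi_3 + 1/12*pi_4
with normalization: pi_0 + pi_1 + pi_2 + pi_3 + pi_4 = 1.

Using the first 4 balance equations plus normalization, the linear system A*pi = b is:
  [-11/12, 1/12, 1/4, 5/12, 1/12] . pi = 0
  [1/6, -11/12, 1/12, 1/6, 1/4] . pi = 0
  [1/12, 1/4, -11/12, 1/6, 1/3] . pi = 0
  [1/4, 1/3, 1/12, -11/12, 1/4] . pi = 0
  [1, 1, 1, 1, 1] . pi = 1

Solving yields:
  pi_0 = 6407/35286
  pi_1 = 2815/17643
  pi_2 = 6821/35286
  pi_3 = 6989/35286
  pi_4 = 9439/35286

Verification (pi * P):
  6407/35286*1/12 + 2815/17643*1/12 + 6821/35286*1/4 + 6989/35286*5/12 + 9439/35286*1/12 = 6407/35286 = pi_0  (ok)
  6407/35286*1/6 + 2815/17643*1/12 + 6821/35286*1/12 + 6989/35286*1/6 + 9439/35286*1/4 = 2815/17643 = pi_1  (ok)
  6407/35286*1/12 + 2815/17643*1/4 + 6821/35286*1/12 + 6989/35286*1/6 + 9439/35286*1/3 = 6821/35286 = pi_2  (ok)
  6407/35286*1/4 + 2815/17643*1/3 + 6821/35286*1/12 + 6989/35286*1/12 + 9439/35286*1/4 = 6989/35286 = pi_3  (ok)
  6407/35286*5/12 + 2815/17643*1/4 + 6821/35286*1/2 + 6989/35286*1/6 + 9439/35286*1/12 = 9439/35286 = pi_4  (ok)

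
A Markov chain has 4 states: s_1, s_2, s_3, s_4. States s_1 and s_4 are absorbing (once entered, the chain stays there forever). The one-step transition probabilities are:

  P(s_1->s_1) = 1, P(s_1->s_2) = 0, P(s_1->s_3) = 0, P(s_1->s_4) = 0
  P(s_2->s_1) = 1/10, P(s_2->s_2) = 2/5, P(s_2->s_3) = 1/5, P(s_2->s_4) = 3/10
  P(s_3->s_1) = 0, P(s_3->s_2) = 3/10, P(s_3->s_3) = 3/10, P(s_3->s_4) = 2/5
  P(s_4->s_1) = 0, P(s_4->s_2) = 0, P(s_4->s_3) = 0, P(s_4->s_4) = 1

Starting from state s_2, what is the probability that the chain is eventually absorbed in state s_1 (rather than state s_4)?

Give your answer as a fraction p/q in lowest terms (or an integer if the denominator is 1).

Let a_i = P(absorbed in s_1 | start in state i).
Boundary conditions: a_s_1 = 1, a_s_4 = 0.
For each transient state i, a_i = sum_j P(i->j) * a_j:
  a_s_2 = 1/10*a_s_1 + 2/5*a_s_2 + 1/5*a_s_3 + 3/10*a_s_4
  a_s_3 = 0*a_s_1 + 3/10*a_s_2 + 3/10*a_s_3 + 2/5*a_s_4

Substituting a_s_1 = 1 and a_s_4 = 0, rearrange to (I - Q) a = r where r[i] = P(i -> s_1):
  [3/5, -1/5] . (a_s_2, a_s_3) = 1/10
  [-3/10, 7/10] . (a_s_2, a_s_3) = 0

Solving yields:
  a_s_2 = 7/36
  a_s_3 = 1/12

Starting state is s_2, so the absorption probability is a_s_2 = 7/36.

Answer: 7/36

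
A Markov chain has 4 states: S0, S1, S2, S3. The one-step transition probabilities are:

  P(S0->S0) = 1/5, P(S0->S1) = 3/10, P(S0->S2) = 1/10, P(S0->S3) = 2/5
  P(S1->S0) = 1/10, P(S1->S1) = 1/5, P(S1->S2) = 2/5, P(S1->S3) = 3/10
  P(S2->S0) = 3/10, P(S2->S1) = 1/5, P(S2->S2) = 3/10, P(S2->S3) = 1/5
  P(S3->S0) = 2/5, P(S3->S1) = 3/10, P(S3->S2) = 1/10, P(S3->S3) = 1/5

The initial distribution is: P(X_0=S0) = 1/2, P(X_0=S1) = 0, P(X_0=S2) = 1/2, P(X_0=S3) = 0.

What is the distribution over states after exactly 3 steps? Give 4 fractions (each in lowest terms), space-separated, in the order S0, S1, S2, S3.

Answer: 251/1000 253/1000 439/2000 553/2000

Derivation:
Propagating the distribution step by step (d_{t+1} = d_t * P):
d_0 = (S0=1/2, S1=0, S2=1/2, S3=0)
  d_1[S0] = 1/2*1/5 + 0*1/10 + 1/2*3/10 + 0*2/5 = 1/4
  d_1[S1] = 1/2*3/10 + 0*1/5 + 1/2*1/5 + 0*3/10 = 1/4
  d_1[S2] = 1/2*1/10 + 0*2/5 + 1/2*3/10 + 0*1/10 = 1/5
  d_1[S3] = 1/2*2/5 + 0*3/10 + 1/2*1/5 + 0*1/5 = 3/10
d_1 = (S0=1/4, S1=1/4, S2=1/5, S3=3/10)
  d_2[S0] = 1/4*1/5 + 1/4*1/10 + 1/5*3/10 + 3/10*2/5 = 51/200
  d_2[S1] = 1/4*3/10 + 1/4*1/5 + 1/5*1/5 + 3/10*3/10 = 51/200
  d_2[S2] = 1/4*1/10 + 1/4*2/5 + 1/5*3/10 + 3/10*1/10 = 43/200
  d_2[S3] = 1/4*2/5 + 1/4*3/10 + 1/5*1/5 + 3/10*1/5 = 11/40
d_2 = (S0=51/200, S1=51/200, S2=43/200, S3=11/40)
  d_3[S0] = 51/200*1/5 + 51/200*1/10 + 43/200*3/10 + 11/40*2/5 = 251/1000
  d_3[S1] = 51/200*3/10 + 51/200*1/5 + 43/200*1/5 + 11/40*3/10 = 253/1000
  d_3[S2] = 51/200*1/10 + 51/200*2/5 + 43/200*3/10 + 11/40*1/10 = 439/2000
  d_3[S3] = 51/200*2/5 + 51/200*3/10 + 43/200*1/5 + 11/40*1/5 = 553/2000
d_3 = (S0=251/1000, S1=253/1000, S2=439/2000, S3=553/2000)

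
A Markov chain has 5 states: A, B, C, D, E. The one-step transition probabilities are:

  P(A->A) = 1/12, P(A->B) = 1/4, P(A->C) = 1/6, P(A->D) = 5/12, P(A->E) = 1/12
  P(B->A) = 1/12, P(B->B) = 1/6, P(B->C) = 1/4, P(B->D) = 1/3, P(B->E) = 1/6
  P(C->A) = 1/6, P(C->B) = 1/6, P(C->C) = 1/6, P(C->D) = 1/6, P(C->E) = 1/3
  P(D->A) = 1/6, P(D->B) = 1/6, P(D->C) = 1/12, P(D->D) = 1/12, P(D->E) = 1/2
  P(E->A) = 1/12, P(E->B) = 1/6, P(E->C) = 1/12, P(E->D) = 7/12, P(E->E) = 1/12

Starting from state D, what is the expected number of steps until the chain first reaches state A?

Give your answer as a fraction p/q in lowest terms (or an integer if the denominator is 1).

Answer: 13464/1721

Derivation:
Let h_i = expected steps to first reach A from state i.
Boundary: h_A = 0.
First-step equations for the other states:
  h_B = 1 + 1/12*h_A + 1/6*h_B + 1/4*h_C + 1/3*h_D + 1/6*h_E
  h_C = 1 + 1/6*h_A + 1/6*h_B + 1/6*h_C + 1/6*h_D + 1/3*h_E
  h_D = 1 + 1/6*h_A + 1/6*h_B + 1/12*h_C + 1/12*h_D + 1/2*h_E
  h_E = 1 + 1/12*h_A + 1/6*h_B + 1/12*h_C + 7/12*h_D + 1/12*h_E

Substituting h_A = 0 and rearranging gives the linear system (I - Q) h = 1:
  [5/6, -1/4, -1/3, -1/6] . (h_B, h_C, h_D, h_E) = 1
  [-1/6, 5/6, -1/6, -1/3] . (h_B, h_C, h_D, h_E) = 1
  [-1/6, -1/12, 11/12, -1/2] . (h_B, h_C, h_D, h_E) = 1
  [-1/6, -1/12, -7/12, 11/12] . (h_B, h_C, h_D, h_E) = 1

Solving yields:
  h_B = 14298/1721
  h_C = 13320/1721
  h_D = 13464/1721
  h_E = 14256/1721

Starting state is D, so the expected hitting time is h_D = 13464/1721.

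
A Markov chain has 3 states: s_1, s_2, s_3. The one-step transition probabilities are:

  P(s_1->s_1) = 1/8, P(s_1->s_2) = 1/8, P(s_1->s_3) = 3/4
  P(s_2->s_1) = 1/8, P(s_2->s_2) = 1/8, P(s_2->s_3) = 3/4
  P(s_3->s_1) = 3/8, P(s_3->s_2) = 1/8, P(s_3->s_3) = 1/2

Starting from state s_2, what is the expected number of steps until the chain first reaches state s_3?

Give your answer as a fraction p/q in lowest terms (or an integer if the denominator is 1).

Answer: 4/3

Derivation:
Let h_i = expected steps to first reach s_3 from state i.
Boundary: h_s_3 = 0.
First-step equations for the other states:
  h_s_1 = 1 + 1/8*h_s_1 + 1/8*h_s_2 + 3/4*h_s_3
  h_s_2 = 1 + 1/8*h_s_1 + 1/8*h_s_2 + 3/4*h_s_3

Substituting h_s_3 = 0 and rearranging gives the linear system (I - Q) h = 1:
  [7/8, -1/8] . (h_s_1, h_s_2) = 1
  [-1/8, 7/8] . (h_s_1, h_s_2) = 1

Solving yields:
  h_s_1 = 4/3
  h_s_2 = 4/3

Starting state is s_2, so the expected hitting time is h_s_2 = 4/3.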